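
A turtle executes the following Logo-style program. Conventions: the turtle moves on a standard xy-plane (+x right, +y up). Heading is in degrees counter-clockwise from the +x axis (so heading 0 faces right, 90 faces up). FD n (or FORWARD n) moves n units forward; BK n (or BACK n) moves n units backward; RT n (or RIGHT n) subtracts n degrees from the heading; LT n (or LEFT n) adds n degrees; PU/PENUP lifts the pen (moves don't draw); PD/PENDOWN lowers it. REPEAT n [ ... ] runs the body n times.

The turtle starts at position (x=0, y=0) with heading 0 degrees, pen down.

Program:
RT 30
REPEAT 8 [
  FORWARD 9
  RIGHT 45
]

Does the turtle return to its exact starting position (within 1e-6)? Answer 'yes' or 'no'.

Answer: yes

Derivation:
Executing turtle program step by step:
Start: pos=(0,0), heading=0, pen down
RT 30: heading 0 -> 330
REPEAT 8 [
  -- iteration 1/8 --
  FD 9: (0,0) -> (7.794,-4.5) [heading=330, draw]
  RT 45: heading 330 -> 285
  -- iteration 2/8 --
  FD 9: (7.794,-4.5) -> (10.124,-13.193) [heading=285, draw]
  RT 45: heading 285 -> 240
  -- iteration 3/8 --
  FD 9: (10.124,-13.193) -> (5.624,-20.988) [heading=240, draw]
  RT 45: heading 240 -> 195
  -- iteration 4/8 --
  FD 9: (5.624,-20.988) -> (-3.07,-23.317) [heading=195, draw]
  RT 45: heading 195 -> 150
  -- iteration 5/8 --
  FD 9: (-3.07,-23.317) -> (-10.864,-18.817) [heading=150, draw]
  RT 45: heading 150 -> 105
  -- iteration 6/8 --
  FD 9: (-10.864,-18.817) -> (-13.193,-10.124) [heading=105, draw]
  RT 45: heading 105 -> 60
  -- iteration 7/8 --
  FD 9: (-13.193,-10.124) -> (-8.693,-2.329) [heading=60, draw]
  RT 45: heading 60 -> 15
  -- iteration 8/8 --
  FD 9: (-8.693,-2.329) -> (0,0) [heading=15, draw]
  RT 45: heading 15 -> 330
]
Final: pos=(0,0), heading=330, 8 segment(s) drawn

Start position: (0, 0)
Final position: (0, 0)
Distance = 0; < 1e-6 -> CLOSED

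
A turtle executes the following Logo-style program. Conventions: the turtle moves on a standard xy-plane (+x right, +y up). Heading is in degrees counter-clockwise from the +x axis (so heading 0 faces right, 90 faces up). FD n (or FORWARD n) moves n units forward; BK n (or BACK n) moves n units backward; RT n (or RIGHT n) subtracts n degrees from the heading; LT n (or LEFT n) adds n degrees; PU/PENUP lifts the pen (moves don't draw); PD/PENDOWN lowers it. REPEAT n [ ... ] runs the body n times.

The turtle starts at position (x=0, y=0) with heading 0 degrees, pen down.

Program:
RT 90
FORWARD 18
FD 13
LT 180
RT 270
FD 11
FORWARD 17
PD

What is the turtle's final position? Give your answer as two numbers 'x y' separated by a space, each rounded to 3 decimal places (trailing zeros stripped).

Answer: -28 -31

Derivation:
Executing turtle program step by step:
Start: pos=(0,0), heading=0, pen down
RT 90: heading 0 -> 270
FD 18: (0,0) -> (0,-18) [heading=270, draw]
FD 13: (0,-18) -> (0,-31) [heading=270, draw]
LT 180: heading 270 -> 90
RT 270: heading 90 -> 180
FD 11: (0,-31) -> (-11,-31) [heading=180, draw]
FD 17: (-11,-31) -> (-28,-31) [heading=180, draw]
PD: pen down
Final: pos=(-28,-31), heading=180, 4 segment(s) drawn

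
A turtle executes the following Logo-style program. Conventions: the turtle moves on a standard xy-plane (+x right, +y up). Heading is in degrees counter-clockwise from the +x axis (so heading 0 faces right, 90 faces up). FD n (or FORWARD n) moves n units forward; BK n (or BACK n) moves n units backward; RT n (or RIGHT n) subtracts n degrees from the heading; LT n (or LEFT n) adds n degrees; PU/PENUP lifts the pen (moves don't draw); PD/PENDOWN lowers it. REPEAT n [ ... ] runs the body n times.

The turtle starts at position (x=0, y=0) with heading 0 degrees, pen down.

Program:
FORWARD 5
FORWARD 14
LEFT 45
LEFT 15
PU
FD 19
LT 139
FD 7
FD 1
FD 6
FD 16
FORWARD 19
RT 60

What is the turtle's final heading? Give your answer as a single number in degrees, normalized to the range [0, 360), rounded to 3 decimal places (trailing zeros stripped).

Answer: 139

Derivation:
Executing turtle program step by step:
Start: pos=(0,0), heading=0, pen down
FD 5: (0,0) -> (5,0) [heading=0, draw]
FD 14: (5,0) -> (19,0) [heading=0, draw]
LT 45: heading 0 -> 45
LT 15: heading 45 -> 60
PU: pen up
FD 19: (19,0) -> (28.5,16.454) [heading=60, move]
LT 139: heading 60 -> 199
FD 7: (28.5,16.454) -> (21.881,14.176) [heading=199, move]
FD 1: (21.881,14.176) -> (20.936,13.85) [heading=199, move]
FD 6: (20.936,13.85) -> (15.263,11.897) [heading=199, move]
FD 16: (15.263,11.897) -> (0.134,6.687) [heading=199, move]
FD 19: (0.134,6.687) -> (-17.83,0.502) [heading=199, move]
RT 60: heading 199 -> 139
Final: pos=(-17.83,0.502), heading=139, 2 segment(s) drawn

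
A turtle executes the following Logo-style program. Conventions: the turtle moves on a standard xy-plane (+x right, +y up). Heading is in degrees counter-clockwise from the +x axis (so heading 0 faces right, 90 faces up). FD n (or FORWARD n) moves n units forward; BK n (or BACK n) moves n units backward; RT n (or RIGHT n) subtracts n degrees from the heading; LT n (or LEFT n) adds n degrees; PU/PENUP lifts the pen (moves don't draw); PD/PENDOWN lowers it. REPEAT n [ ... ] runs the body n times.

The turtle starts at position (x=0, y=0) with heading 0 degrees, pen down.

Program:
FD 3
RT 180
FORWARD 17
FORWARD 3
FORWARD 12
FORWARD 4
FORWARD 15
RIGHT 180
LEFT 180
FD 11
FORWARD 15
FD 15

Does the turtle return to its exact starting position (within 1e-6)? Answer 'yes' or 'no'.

Executing turtle program step by step:
Start: pos=(0,0), heading=0, pen down
FD 3: (0,0) -> (3,0) [heading=0, draw]
RT 180: heading 0 -> 180
FD 17: (3,0) -> (-14,0) [heading=180, draw]
FD 3: (-14,0) -> (-17,0) [heading=180, draw]
FD 12: (-17,0) -> (-29,0) [heading=180, draw]
FD 4: (-29,0) -> (-33,0) [heading=180, draw]
FD 15: (-33,0) -> (-48,0) [heading=180, draw]
RT 180: heading 180 -> 0
LT 180: heading 0 -> 180
FD 11: (-48,0) -> (-59,0) [heading=180, draw]
FD 15: (-59,0) -> (-74,0) [heading=180, draw]
FD 15: (-74,0) -> (-89,0) [heading=180, draw]
Final: pos=(-89,0), heading=180, 9 segment(s) drawn

Start position: (0, 0)
Final position: (-89, 0)
Distance = 89; >= 1e-6 -> NOT closed

Answer: no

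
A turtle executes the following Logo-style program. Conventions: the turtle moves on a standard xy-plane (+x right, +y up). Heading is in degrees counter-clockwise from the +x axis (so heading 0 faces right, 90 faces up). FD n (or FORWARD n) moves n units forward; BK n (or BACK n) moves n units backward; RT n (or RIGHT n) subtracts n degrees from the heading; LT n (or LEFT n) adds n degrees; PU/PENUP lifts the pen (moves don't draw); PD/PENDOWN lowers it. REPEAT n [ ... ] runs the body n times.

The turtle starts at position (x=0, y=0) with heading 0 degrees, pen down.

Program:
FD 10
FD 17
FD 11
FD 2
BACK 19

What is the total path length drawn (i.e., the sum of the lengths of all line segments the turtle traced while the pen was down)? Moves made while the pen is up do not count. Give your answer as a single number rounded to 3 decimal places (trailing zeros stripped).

Answer: 59

Derivation:
Executing turtle program step by step:
Start: pos=(0,0), heading=0, pen down
FD 10: (0,0) -> (10,0) [heading=0, draw]
FD 17: (10,0) -> (27,0) [heading=0, draw]
FD 11: (27,0) -> (38,0) [heading=0, draw]
FD 2: (38,0) -> (40,0) [heading=0, draw]
BK 19: (40,0) -> (21,0) [heading=0, draw]
Final: pos=(21,0), heading=0, 5 segment(s) drawn

Segment lengths:
  seg 1: (0,0) -> (10,0), length = 10
  seg 2: (10,0) -> (27,0), length = 17
  seg 3: (27,0) -> (38,0), length = 11
  seg 4: (38,0) -> (40,0), length = 2
  seg 5: (40,0) -> (21,0), length = 19
Total = 59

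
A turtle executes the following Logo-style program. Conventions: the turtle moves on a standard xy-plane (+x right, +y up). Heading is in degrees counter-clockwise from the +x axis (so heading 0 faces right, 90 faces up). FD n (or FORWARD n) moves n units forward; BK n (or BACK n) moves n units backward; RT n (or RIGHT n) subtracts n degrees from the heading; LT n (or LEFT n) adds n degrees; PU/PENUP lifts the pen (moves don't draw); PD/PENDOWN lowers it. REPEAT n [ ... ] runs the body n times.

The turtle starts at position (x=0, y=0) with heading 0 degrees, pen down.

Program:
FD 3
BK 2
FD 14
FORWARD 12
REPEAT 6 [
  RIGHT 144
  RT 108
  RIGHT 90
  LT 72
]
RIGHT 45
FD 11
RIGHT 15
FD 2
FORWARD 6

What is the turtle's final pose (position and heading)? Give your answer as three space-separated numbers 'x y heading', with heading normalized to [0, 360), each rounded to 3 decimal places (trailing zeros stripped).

Executing turtle program step by step:
Start: pos=(0,0), heading=0, pen down
FD 3: (0,0) -> (3,0) [heading=0, draw]
BK 2: (3,0) -> (1,0) [heading=0, draw]
FD 14: (1,0) -> (15,0) [heading=0, draw]
FD 12: (15,0) -> (27,0) [heading=0, draw]
REPEAT 6 [
  -- iteration 1/6 --
  RT 144: heading 0 -> 216
  RT 108: heading 216 -> 108
  RT 90: heading 108 -> 18
  LT 72: heading 18 -> 90
  -- iteration 2/6 --
  RT 144: heading 90 -> 306
  RT 108: heading 306 -> 198
  RT 90: heading 198 -> 108
  LT 72: heading 108 -> 180
  -- iteration 3/6 --
  RT 144: heading 180 -> 36
  RT 108: heading 36 -> 288
  RT 90: heading 288 -> 198
  LT 72: heading 198 -> 270
  -- iteration 4/6 --
  RT 144: heading 270 -> 126
  RT 108: heading 126 -> 18
  RT 90: heading 18 -> 288
  LT 72: heading 288 -> 0
  -- iteration 5/6 --
  RT 144: heading 0 -> 216
  RT 108: heading 216 -> 108
  RT 90: heading 108 -> 18
  LT 72: heading 18 -> 90
  -- iteration 6/6 --
  RT 144: heading 90 -> 306
  RT 108: heading 306 -> 198
  RT 90: heading 198 -> 108
  LT 72: heading 108 -> 180
]
RT 45: heading 180 -> 135
FD 11: (27,0) -> (19.222,7.778) [heading=135, draw]
RT 15: heading 135 -> 120
FD 2: (19.222,7.778) -> (18.222,9.51) [heading=120, draw]
FD 6: (18.222,9.51) -> (15.222,14.706) [heading=120, draw]
Final: pos=(15.222,14.706), heading=120, 7 segment(s) drawn

Answer: 15.222 14.706 120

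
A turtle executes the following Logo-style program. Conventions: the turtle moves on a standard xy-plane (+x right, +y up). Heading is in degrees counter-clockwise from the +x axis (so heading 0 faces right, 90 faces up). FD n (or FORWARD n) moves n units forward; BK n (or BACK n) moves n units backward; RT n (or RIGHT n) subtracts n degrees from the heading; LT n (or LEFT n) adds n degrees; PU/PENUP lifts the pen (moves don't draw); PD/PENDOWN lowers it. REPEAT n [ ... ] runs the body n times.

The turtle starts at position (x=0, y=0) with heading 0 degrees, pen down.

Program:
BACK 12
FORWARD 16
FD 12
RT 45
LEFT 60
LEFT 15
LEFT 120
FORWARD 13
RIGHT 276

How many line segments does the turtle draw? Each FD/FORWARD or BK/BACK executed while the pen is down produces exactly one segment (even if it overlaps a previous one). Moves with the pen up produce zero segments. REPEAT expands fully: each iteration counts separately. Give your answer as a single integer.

Executing turtle program step by step:
Start: pos=(0,0), heading=0, pen down
BK 12: (0,0) -> (-12,0) [heading=0, draw]
FD 16: (-12,0) -> (4,0) [heading=0, draw]
FD 12: (4,0) -> (16,0) [heading=0, draw]
RT 45: heading 0 -> 315
LT 60: heading 315 -> 15
LT 15: heading 15 -> 30
LT 120: heading 30 -> 150
FD 13: (16,0) -> (4.742,6.5) [heading=150, draw]
RT 276: heading 150 -> 234
Final: pos=(4.742,6.5), heading=234, 4 segment(s) drawn
Segments drawn: 4

Answer: 4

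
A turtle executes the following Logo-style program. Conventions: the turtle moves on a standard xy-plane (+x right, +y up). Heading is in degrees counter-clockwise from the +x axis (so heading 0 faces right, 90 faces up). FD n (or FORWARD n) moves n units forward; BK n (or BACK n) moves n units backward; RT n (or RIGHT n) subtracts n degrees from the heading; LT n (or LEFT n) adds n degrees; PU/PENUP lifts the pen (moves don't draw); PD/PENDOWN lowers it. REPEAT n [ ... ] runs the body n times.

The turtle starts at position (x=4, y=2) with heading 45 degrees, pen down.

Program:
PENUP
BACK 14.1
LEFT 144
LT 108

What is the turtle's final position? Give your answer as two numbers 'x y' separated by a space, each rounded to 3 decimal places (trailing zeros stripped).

Answer: -5.97 -7.97

Derivation:
Executing turtle program step by step:
Start: pos=(4,2), heading=45, pen down
PU: pen up
BK 14.1: (4,2) -> (-5.97,-7.97) [heading=45, move]
LT 144: heading 45 -> 189
LT 108: heading 189 -> 297
Final: pos=(-5.97,-7.97), heading=297, 0 segment(s) drawn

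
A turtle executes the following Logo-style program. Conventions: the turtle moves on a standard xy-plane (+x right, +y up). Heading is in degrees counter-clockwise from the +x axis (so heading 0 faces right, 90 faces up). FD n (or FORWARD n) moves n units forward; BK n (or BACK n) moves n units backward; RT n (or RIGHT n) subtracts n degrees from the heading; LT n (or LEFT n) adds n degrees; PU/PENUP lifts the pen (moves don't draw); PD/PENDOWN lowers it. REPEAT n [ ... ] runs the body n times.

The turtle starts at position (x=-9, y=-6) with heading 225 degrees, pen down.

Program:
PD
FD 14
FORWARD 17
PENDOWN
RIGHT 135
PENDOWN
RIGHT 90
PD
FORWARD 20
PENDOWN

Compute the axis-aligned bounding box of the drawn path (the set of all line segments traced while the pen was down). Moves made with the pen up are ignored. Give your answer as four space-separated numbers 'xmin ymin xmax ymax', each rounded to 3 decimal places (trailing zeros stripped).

Executing turtle program step by step:
Start: pos=(-9,-6), heading=225, pen down
PD: pen down
FD 14: (-9,-6) -> (-18.899,-15.899) [heading=225, draw]
FD 17: (-18.899,-15.899) -> (-30.92,-27.92) [heading=225, draw]
PD: pen down
RT 135: heading 225 -> 90
PD: pen down
RT 90: heading 90 -> 0
PD: pen down
FD 20: (-30.92,-27.92) -> (-10.92,-27.92) [heading=0, draw]
PD: pen down
Final: pos=(-10.92,-27.92), heading=0, 3 segment(s) drawn

Segment endpoints: x in {-30.92, -18.899, -10.92, -9}, y in {-27.92, -15.899, -6}
xmin=-30.92, ymin=-27.92, xmax=-9, ymax=-6

Answer: -30.92 -27.92 -9 -6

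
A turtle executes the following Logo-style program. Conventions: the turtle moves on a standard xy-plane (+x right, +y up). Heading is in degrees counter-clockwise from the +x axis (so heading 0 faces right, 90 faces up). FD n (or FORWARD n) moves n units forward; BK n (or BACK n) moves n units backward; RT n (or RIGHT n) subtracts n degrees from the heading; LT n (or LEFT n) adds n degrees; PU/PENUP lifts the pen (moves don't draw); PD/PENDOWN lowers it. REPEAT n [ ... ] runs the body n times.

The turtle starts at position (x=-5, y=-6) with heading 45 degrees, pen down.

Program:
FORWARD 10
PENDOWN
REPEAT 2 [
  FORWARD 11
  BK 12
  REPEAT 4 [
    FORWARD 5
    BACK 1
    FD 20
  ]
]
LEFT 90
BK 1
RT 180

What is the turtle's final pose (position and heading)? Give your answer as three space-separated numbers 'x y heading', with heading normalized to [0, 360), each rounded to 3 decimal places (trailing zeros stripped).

Executing turtle program step by step:
Start: pos=(-5,-6), heading=45, pen down
FD 10: (-5,-6) -> (2.071,1.071) [heading=45, draw]
PD: pen down
REPEAT 2 [
  -- iteration 1/2 --
  FD 11: (2.071,1.071) -> (9.849,8.849) [heading=45, draw]
  BK 12: (9.849,8.849) -> (1.364,0.364) [heading=45, draw]
  REPEAT 4 [
    -- iteration 1/4 --
    FD 5: (1.364,0.364) -> (4.899,3.899) [heading=45, draw]
    BK 1: (4.899,3.899) -> (4.192,3.192) [heading=45, draw]
    FD 20: (4.192,3.192) -> (18.335,17.335) [heading=45, draw]
    -- iteration 2/4 --
    FD 5: (18.335,17.335) -> (21.87,20.87) [heading=45, draw]
    BK 1: (21.87,20.87) -> (21.163,20.163) [heading=45, draw]
    FD 20: (21.163,20.163) -> (35.305,34.305) [heading=45, draw]
    -- iteration 3/4 --
    FD 5: (35.305,34.305) -> (38.841,37.841) [heading=45, draw]
    BK 1: (38.841,37.841) -> (38.134,37.134) [heading=45, draw]
    FD 20: (38.134,37.134) -> (52.276,51.276) [heading=45, draw]
    -- iteration 4/4 --
    FD 5: (52.276,51.276) -> (55.811,54.811) [heading=45, draw]
    BK 1: (55.811,54.811) -> (55.104,54.104) [heading=45, draw]
    FD 20: (55.104,54.104) -> (69.246,68.246) [heading=45, draw]
  ]
  -- iteration 2/2 --
  FD 11: (69.246,68.246) -> (77.024,76.024) [heading=45, draw]
  BK 12: (77.024,76.024) -> (68.539,67.539) [heading=45, draw]
  REPEAT 4 [
    -- iteration 1/4 --
    FD 5: (68.539,67.539) -> (72.075,71.075) [heading=45, draw]
    BK 1: (72.075,71.075) -> (71.368,70.368) [heading=45, draw]
    FD 20: (71.368,70.368) -> (85.51,84.51) [heading=45, draw]
    -- iteration 2/4 --
    FD 5: (85.51,84.51) -> (89.045,88.045) [heading=45, draw]
    BK 1: (89.045,88.045) -> (88.338,87.338) [heading=45, draw]
    FD 20: (88.338,87.338) -> (102.48,101.48) [heading=45, draw]
    -- iteration 3/4 --
    FD 5: (102.48,101.48) -> (106.016,105.016) [heading=45, draw]
    BK 1: (106.016,105.016) -> (105.309,104.309) [heading=45, draw]
    FD 20: (105.309,104.309) -> (119.451,118.451) [heading=45, draw]
    -- iteration 4/4 --
    FD 5: (119.451,118.451) -> (122.986,121.986) [heading=45, draw]
    BK 1: (122.986,121.986) -> (122.279,121.279) [heading=45, draw]
    FD 20: (122.279,121.279) -> (136.421,135.421) [heading=45, draw]
  ]
]
LT 90: heading 45 -> 135
BK 1: (136.421,135.421) -> (137.128,134.714) [heading=135, draw]
RT 180: heading 135 -> 315
Final: pos=(137.128,134.714), heading=315, 30 segment(s) drawn

Answer: 137.128 134.714 315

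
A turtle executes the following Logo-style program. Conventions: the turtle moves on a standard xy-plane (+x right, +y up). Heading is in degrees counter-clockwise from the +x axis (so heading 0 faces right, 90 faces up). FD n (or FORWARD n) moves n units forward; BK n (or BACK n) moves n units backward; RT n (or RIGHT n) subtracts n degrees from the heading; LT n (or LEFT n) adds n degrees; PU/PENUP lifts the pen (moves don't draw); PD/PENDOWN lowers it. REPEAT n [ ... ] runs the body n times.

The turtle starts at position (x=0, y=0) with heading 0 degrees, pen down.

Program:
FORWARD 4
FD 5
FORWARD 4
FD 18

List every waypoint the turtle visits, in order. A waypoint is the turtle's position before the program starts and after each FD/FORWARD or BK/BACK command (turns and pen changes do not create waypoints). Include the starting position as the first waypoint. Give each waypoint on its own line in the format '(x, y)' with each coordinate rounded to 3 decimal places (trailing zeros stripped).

Answer: (0, 0)
(4, 0)
(9, 0)
(13, 0)
(31, 0)

Derivation:
Executing turtle program step by step:
Start: pos=(0,0), heading=0, pen down
FD 4: (0,0) -> (4,0) [heading=0, draw]
FD 5: (4,0) -> (9,0) [heading=0, draw]
FD 4: (9,0) -> (13,0) [heading=0, draw]
FD 18: (13,0) -> (31,0) [heading=0, draw]
Final: pos=(31,0), heading=0, 4 segment(s) drawn
Waypoints (5 total):
(0, 0)
(4, 0)
(9, 0)
(13, 0)
(31, 0)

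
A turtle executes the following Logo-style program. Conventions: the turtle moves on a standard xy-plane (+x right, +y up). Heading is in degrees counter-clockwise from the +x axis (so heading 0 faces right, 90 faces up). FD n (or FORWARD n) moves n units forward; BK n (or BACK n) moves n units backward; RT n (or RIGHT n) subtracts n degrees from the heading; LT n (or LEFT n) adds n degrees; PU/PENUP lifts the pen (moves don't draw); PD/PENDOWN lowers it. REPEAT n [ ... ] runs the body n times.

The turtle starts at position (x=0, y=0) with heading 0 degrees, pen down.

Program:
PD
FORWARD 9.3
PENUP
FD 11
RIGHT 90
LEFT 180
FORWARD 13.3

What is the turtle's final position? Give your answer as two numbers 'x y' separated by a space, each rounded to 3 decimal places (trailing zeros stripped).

Executing turtle program step by step:
Start: pos=(0,0), heading=0, pen down
PD: pen down
FD 9.3: (0,0) -> (9.3,0) [heading=0, draw]
PU: pen up
FD 11: (9.3,0) -> (20.3,0) [heading=0, move]
RT 90: heading 0 -> 270
LT 180: heading 270 -> 90
FD 13.3: (20.3,0) -> (20.3,13.3) [heading=90, move]
Final: pos=(20.3,13.3), heading=90, 1 segment(s) drawn

Answer: 20.3 13.3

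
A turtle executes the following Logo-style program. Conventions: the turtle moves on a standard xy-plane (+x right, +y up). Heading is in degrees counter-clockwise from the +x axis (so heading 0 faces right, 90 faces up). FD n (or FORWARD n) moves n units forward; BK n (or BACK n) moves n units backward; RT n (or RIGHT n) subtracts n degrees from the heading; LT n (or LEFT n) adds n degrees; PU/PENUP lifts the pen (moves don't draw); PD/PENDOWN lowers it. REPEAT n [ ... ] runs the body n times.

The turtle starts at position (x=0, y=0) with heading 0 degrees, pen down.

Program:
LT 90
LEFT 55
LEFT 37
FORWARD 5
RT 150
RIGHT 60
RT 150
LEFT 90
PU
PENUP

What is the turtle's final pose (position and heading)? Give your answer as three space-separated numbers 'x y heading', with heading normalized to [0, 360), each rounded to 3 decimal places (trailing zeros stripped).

Executing turtle program step by step:
Start: pos=(0,0), heading=0, pen down
LT 90: heading 0 -> 90
LT 55: heading 90 -> 145
LT 37: heading 145 -> 182
FD 5: (0,0) -> (-4.997,-0.174) [heading=182, draw]
RT 150: heading 182 -> 32
RT 60: heading 32 -> 332
RT 150: heading 332 -> 182
LT 90: heading 182 -> 272
PU: pen up
PU: pen up
Final: pos=(-4.997,-0.174), heading=272, 1 segment(s) drawn

Answer: -4.997 -0.174 272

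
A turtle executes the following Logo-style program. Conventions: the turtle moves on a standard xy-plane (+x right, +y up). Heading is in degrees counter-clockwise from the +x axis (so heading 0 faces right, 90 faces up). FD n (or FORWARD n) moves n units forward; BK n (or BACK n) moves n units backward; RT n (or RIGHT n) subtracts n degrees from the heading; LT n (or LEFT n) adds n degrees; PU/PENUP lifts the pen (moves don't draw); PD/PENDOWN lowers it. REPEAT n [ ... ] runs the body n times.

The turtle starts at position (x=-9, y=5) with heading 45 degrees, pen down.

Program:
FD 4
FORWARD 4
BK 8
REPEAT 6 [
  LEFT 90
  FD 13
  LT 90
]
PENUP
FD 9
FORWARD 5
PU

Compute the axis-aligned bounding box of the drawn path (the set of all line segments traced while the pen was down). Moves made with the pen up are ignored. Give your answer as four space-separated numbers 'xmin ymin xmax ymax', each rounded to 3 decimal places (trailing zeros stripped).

Answer: -18.192 5 -3.343 14.192

Derivation:
Executing turtle program step by step:
Start: pos=(-9,5), heading=45, pen down
FD 4: (-9,5) -> (-6.172,7.828) [heading=45, draw]
FD 4: (-6.172,7.828) -> (-3.343,10.657) [heading=45, draw]
BK 8: (-3.343,10.657) -> (-9,5) [heading=45, draw]
REPEAT 6 [
  -- iteration 1/6 --
  LT 90: heading 45 -> 135
  FD 13: (-9,5) -> (-18.192,14.192) [heading=135, draw]
  LT 90: heading 135 -> 225
  -- iteration 2/6 --
  LT 90: heading 225 -> 315
  FD 13: (-18.192,14.192) -> (-9,5) [heading=315, draw]
  LT 90: heading 315 -> 45
  -- iteration 3/6 --
  LT 90: heading 45 -> 135
  FD 13: (-9,5) -> (-18.192,14.192) [heading=135, draw]
  LT 90: heading 135 -> 225
  -- iteration 4/6 --
  LT 90: heading 225 -> 315
  FD 13: (-18.192,14.192) -> (-9,5) [heading=315, draw]
  LT 90: heading 315 -> 45
  -- iteration 5/6 --
  LT 90: heading 45 -> 135
  FD 13: (-9,5) -> (-18.192,14.192) [heading=135, draw]
  LT 90: heading 135 -> 225
  -- iteration 6/6 --
  LT 90: heading 225 -> 315
  FD 13: (-18.192,14.192) -> (-9,5) [heading=315, draw]
  LT 90: heading 315 -> 45
]
PU: pen up
FD 9: (-9,5) -> (-2.636,11.364) [heading=45, move]
FD 5: (-2.636,11.364) -> (0.899,14.899) [heading=45, move]
PU: pen up
Final: pos=(0.899,14.899), heading=45, 9 segment(s) drawn

Segment endpoints: x in {-18.192, -18.192, -9, -9, -9, -9, -6.172, -3.343}, y in {5, 5, 5, 7.828, 10.657, 14.192, 14.192, 14.192}
xmin=-18.192, ymin=5, xmax=-3.343, ymax=14.192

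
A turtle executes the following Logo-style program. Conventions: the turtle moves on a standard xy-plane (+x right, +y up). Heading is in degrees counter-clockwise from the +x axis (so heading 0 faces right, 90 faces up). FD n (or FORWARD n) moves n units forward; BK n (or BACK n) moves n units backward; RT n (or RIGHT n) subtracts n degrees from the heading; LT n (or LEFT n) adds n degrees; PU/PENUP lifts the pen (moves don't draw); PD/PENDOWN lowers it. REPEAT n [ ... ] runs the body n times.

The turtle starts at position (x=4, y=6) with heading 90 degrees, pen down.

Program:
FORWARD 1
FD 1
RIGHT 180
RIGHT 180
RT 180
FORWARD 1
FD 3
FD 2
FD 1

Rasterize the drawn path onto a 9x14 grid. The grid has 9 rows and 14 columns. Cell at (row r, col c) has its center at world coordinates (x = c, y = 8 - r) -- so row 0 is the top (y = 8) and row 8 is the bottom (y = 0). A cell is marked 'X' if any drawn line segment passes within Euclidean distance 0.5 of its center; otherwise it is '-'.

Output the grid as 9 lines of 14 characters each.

Segment 0: (4,6) -> (4,7)
Segment 1: (4,7) -> (4,8)
Segment 2: (4,8) -> (4,7)
Segment 3: (4,7) -> (4,4)
Segment 4: (4,4) -> (4,2)
Segment 5: (4,2) -> (4,1)

Answer: ----X---------
----X---------
----X---------
----X---------
----X---------
----X---------
----X---------
----X---------
--------------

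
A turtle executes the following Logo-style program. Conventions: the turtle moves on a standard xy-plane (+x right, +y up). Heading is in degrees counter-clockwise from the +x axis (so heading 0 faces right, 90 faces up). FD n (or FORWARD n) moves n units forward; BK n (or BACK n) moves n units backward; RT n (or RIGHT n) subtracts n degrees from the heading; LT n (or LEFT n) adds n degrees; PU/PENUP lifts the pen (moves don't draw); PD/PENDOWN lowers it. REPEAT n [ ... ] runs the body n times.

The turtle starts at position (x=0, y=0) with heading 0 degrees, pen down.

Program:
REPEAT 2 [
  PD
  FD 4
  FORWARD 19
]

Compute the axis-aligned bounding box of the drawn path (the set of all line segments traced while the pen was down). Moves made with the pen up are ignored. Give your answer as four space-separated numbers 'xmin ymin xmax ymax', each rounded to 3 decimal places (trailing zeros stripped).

Answer: 0 0 46 0

Derivation:
Executing turtle program step by step:
Start: pos=(0,0), heading=0, pen down
REPEAT 2 [
  -- iteration 1/2 --
  PD: pen down
  FD 4: (0,0) -> (4,0) [heading=0, draw]
  FD 19: (4,0) -> (23,0) [heading=0, draw]
  -- iteration 2/2 --
  PD: pen down
  FD 4: (23,0) -> (27,0) [heading=0, draw]
  FD 19: (27,0) -> (46,0) [heading=0, draw]
]
Final: pos=(46,0), heading=0, 4 segment(s) drawn

Segment endpoints: x in {0, 4, 23, 27, 46}, y in {0}
xmin=0, ymin=0, xmax=46, ymax=0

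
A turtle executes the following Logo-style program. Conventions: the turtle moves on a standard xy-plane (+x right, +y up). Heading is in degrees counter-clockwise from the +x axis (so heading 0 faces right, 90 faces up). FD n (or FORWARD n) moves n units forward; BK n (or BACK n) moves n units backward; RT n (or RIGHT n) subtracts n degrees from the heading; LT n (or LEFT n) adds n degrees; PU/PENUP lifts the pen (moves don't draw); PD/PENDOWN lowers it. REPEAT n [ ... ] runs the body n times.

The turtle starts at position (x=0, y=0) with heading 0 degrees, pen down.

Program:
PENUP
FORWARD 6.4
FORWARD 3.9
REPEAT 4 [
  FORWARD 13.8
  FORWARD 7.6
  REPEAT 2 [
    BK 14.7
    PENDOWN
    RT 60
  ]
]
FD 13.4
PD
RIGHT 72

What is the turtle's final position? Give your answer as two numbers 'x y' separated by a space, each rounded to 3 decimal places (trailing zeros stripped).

Executing turtle program step by step:
Start: pos=(0,0), heading=0, pen down
PU: pen up
FD 6.4: (0,0) -> (6.4,0) [heading=0, move]
FD 3.9: (6.4,0) -> (10.3,0) [heading=0, move]
REPEAT 4 [
  -- iteration 1/4 --
  FD 13.8: (10.3,0) -> (24.1,0) [heading=0, move]
  FD 7.6: (24.1,0) -> (31.7,0) [heading=0, move]
  REPEAT 2 [
    -- iteration 1/2 --
    BK 14.7: (31.7,0) -> (17,0) [heading=0, move]
    PD: pen down
    RT 60: heading 0 -> 300
    -- iteration 2/2 --
    BK 14.7: (17,0) -> (9.65,12.731) [heading=300, draw]
    PD: pen down
    RT 60: heading 300 -> 240
  ]
  -- iteration 2/4 --
  FD 13.8: (9.65,12.731) -> (2.75,0.779) [heading=240, draw]
  FD 7.6: (2.75,0.779) -> (-1.05,-5.802) [heading=240, draw]
  REPEAT 2 [
    -- iteration 1/2 --
    BK 14.7: (-1.05,-5.802) -> (6.3,6.928) [heading=240, draw]
    PD: pen down
    RT 60: heading 240 -> 180
    -- iteration 2/2 --
    BK 14.7: (6.3,6.928) -> (21,6.928) [heading=180, draw]
    PD: pen down
    RT 60: heading 180 -> 120
  ]
  -- iteration 3/4 --
  FD 13.8: (21,6.928) -> (14.1,18.879) [heading=120, draw]
  FD 7.6: (14.1,18.879) -> (10.3,25.461) [heading=120, draw]
  REPEAT 2 [
    -- iteration 1/2 --
    BK 14.7: (10.3,25.461) -> (17.65,12.731) [heading=120, draw]
    PD: pen down
    RT 60: heading 120 -> 60
    -- iteration 2/2 --
    BK 14.7: (17.65,12.731) -> (10.3,0) [heading=60, draw]
    PD: pen down
    RT 60: heading 60 -> 0
  ]
  -- iteration 4/4 --
  FD 13.8: (10.3,0) -> (24.1,0) [heading=0, draw]
  FD 7.6: (24.1,0) -> (31.7,0) [heading=0, draw]
  REPEAT 2 [
    -- iteration 1/2 --
    BK 14.7: (31.7,0) -> (17,0) [heading=0, draw]
    PD: pen down
    RT 60: heading 0 -> 300
    -- iteration 2/2 --
    BK 14.7: (17,0) -> (9.65,12.731) [heading=300, draw]
    PD: pen down
    RT 60: heading 300 -> 240
  ]
]
FD 13.4: (9.65,12.731) -> (2.95,1.126) [heading=240, draw]
PD: pen down
RT 72: heading 240 -> 168
Final: pos=(2.95,1.126), heading=168, 14 segment(s) drawn

Answer: 2.95 1.126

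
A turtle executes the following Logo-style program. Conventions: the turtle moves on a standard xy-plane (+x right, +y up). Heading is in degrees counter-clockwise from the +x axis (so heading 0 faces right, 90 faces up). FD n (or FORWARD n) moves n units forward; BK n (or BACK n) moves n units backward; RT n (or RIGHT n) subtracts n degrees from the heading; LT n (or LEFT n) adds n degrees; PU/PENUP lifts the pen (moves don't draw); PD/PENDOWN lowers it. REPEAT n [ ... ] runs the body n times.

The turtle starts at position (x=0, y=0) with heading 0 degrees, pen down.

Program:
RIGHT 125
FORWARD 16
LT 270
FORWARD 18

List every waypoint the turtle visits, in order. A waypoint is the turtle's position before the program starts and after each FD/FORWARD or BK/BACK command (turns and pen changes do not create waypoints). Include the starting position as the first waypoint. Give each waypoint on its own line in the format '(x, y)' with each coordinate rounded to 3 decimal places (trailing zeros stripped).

Answer: (0, 0)
(-9.177, -13.106)
(-23.922, -2.782)

Derivation:
Executing turtle program step by step:
Start: pos=(0,0), heading=0, pen down
RT 125: heading 0 -> 235
FD 16: (0,0) -> (-9.177,-13.106) [heading=235, draw]
LT 270: heading 235 -> 145
FD 18: (-9.177,-13.106) -> (-23.922,-2.782) [heading=145, draw]
Final: pos=(-23.922,-2.782), heading=145, 2 segment(s) drawn
Waypoints (3 total):
(0, 0)
(-9.177, -13.106)
(-23.922, -2.782)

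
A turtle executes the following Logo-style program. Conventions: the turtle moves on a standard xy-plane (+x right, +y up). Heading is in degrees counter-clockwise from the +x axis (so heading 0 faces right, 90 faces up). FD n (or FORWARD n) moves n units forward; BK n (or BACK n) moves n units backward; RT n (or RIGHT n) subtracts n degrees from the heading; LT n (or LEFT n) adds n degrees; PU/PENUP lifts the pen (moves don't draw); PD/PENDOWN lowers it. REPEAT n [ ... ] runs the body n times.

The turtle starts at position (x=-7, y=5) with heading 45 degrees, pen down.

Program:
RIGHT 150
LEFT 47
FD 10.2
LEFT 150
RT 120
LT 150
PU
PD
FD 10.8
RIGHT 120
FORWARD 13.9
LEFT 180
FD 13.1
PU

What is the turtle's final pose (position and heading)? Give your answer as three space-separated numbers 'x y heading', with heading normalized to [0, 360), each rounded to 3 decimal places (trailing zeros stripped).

Executing turtle program step by step:
Start: pos=(-7,5), heading=45, pen down
RT 150: heading 45 -> 255
LT 47: heading 255 -> 302
FD 10.2: (-7,5) -> (-1.595,-3.65) [heading=302, draw]
LT 150: heading 302 -> 92
RT 120: heading 92 -> 332
LT 150: heading 332 -> 122
PU: pen up
PD: pen down
FD 10.8: (-1.595,-3.65) -> (-7.318,5.509) [heading=122, draw]
RT 120: heading 122 -> 2
FD 13.9: (-7.318,5.509) -> (6.574,5.994) [heading=2, draw]
LT 180: heading 2 -> 182
FD 13.1: (6.574,5.994) -> (-6.518,5.537) [heading=182, draw]
PU: pen up
Final: pos=(-6.518,5.537), heading=182, 4 segment(s) drawn

Answer: -6.518 5.537 182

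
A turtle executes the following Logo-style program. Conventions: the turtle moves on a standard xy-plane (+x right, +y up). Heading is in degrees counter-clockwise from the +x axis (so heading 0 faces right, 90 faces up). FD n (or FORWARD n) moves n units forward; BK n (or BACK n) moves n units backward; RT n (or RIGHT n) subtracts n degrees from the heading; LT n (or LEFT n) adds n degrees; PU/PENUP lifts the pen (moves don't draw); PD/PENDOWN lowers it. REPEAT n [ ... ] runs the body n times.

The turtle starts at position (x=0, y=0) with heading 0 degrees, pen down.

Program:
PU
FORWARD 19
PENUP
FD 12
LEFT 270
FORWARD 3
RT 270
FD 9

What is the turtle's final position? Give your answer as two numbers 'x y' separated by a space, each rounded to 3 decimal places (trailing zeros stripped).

Executing turtle program step by step:
Start: pos=(0,0), heading=0, pen down
PU: pen up
FD 19: (0,0) -> (19,0) [heading=0, move]
PU: pen up
FD 12: (19,0) -> (31,0) [heading=0, move]
LT 270: heading 0 -> 270
FD 3: (31,0) -> (31,-3) [heading=270, move]
RT 270: heading 270 -> 0
FD 9: (31,-3) -> (40,-3) [heading=0, move]
Final: pos=(40,-3), heading=0, 0 segment(s) drawn

Answer: 40 -3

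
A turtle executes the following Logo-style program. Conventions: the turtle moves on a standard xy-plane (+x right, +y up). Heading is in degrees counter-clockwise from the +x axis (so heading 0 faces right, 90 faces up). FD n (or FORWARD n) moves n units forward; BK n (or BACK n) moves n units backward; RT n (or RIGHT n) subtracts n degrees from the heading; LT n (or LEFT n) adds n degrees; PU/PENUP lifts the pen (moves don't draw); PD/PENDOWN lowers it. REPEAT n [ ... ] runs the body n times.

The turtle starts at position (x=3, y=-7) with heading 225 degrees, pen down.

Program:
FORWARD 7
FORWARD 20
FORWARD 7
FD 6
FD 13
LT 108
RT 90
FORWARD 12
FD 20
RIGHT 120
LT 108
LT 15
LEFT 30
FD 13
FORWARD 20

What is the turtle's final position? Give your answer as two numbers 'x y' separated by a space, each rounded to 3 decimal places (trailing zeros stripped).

Executing turtle program step by step:
Start: pos=(3,-7), heading=225, pen down
FD 7: (3,-7) -> (-1.95,-11.95) [heading=225, draw]
FD 20: (-1.95,-11.95) -> (-16.092,-26.092) [heading=225, draw]
FD 7: (-16.092,-26.092) -> (-21.042,-31.042) [heading=225, draw]
FD 6: (-21.042,-31.042) -> (-25.284,-35.284) [heading=225, draw]
FD 13: (-25.284,-35.284) -> (-34.477,-44.477) [heading=225, draw]
LT 108: heading 225 -> 333
RT 90: heading 333 -> 243
FD 12: (-34.477,-44.477) -> (-39.925,-55.169) [heading=243, draw]
FD 20: (-39.925,-55.169) -> (-49.004,-72.989) [heading=243, draw]
RT 120: heading 243 -> 123
LT 108: heading 123 -> 231
LT 15: heading 231 -> 246
LT 30: heading 246 -> 276
FD 13: (-49.004,-72.989) -> (-47.645,-85.918) [heading=276, draw]
FD 20: (-47.645,-85.918) -> (-45.555,-105.808) [heading=276, draw]
Final: pos=(-45.555,-105.808), heading=276, 9 segment(s) drawn

Answer: -45.555 -105.808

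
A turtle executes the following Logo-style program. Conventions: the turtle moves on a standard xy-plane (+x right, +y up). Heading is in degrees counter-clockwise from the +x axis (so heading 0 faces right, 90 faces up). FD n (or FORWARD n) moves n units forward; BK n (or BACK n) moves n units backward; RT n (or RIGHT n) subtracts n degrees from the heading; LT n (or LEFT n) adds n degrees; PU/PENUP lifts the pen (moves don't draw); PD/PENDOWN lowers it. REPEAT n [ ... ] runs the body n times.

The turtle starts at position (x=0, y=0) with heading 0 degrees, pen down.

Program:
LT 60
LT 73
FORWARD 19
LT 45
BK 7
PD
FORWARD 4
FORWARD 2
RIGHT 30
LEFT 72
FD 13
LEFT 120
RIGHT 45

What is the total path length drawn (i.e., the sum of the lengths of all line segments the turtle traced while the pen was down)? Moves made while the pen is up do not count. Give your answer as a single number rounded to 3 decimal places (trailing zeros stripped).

Answer: 45

Derivation:
Executing turtle program step by step:
Start: pos=(0,0), heading=0, pen down
LT 60: heading 0 -> 60
LT 73: heading 60 -> 133
FD 19: (0,0) -> (-12.958,13.896) [heading=133, draw]
LT 45: heading 133 -> 178
BK 7: (-12.958,13.896) -> (-5.962,13.651) [heading=178, draw]
PD: pen down
FD 4: (-5.962,13.651) -> (-9.96,13.791) [heading=178, draw]
FD 2: (-9.96,13.791) -> (-11.959,13.861) [heading=178, draw]
RT 30: heading 178 -> 148
LT 72: heading 148 -> 220
FD 13: (-11.959,13.861) -> (-21.917,5.505) [heading=220, draw]
LT 120: heading 220 -> 340
RT 45: heading 340 -> 295
Final: pos=(-21.917,5.505), heading=295, 5 segment(s) drawn

Segment lengths:
  seg 1: (0,0) -> (-12.958,13.896), length = 19
  seg 2: (-12.958,13.896) -> (-5.962,13.651), length = 7
  seg 3: (-5.962,13.651) -> (-9.96,13.791), length = 4
  seg 4: (-9.96,13.791) -> (-11.959,13.861), length = 2
  seg 5: (-11.959,13.861) -> (-21.917,5.505), length = 13
Total = 45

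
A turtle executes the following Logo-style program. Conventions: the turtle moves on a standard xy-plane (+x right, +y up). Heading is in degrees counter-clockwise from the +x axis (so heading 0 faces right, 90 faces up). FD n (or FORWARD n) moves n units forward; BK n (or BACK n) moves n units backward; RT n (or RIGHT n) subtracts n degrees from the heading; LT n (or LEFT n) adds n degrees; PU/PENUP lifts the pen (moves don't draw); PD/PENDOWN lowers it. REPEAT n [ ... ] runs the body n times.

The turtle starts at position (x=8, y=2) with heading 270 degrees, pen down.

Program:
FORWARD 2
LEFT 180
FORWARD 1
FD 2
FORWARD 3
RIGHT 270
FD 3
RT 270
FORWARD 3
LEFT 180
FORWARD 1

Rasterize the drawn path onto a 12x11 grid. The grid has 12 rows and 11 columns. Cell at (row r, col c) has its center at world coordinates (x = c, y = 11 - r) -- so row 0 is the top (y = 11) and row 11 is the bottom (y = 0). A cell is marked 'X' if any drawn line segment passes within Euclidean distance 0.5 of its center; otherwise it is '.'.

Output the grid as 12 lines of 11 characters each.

Segment 0: (8,2) -> (8,0)
Segment 1: (8,0) -> (8,1)
Segment 2: (8,1) -> (8,3)
Segment 3: (8,3) -> (8,6)
Segment 4: (8,6) -> (5,6)
Segment 5: (5,6) -> (5,3)
Segment 6: (5,3) -> (5,4)

Answer: ...........
...........
...........
...........
...........
.....XXXX..
.....X..X..
.....X..X..
.....X..X..
........X..
........X..
........X..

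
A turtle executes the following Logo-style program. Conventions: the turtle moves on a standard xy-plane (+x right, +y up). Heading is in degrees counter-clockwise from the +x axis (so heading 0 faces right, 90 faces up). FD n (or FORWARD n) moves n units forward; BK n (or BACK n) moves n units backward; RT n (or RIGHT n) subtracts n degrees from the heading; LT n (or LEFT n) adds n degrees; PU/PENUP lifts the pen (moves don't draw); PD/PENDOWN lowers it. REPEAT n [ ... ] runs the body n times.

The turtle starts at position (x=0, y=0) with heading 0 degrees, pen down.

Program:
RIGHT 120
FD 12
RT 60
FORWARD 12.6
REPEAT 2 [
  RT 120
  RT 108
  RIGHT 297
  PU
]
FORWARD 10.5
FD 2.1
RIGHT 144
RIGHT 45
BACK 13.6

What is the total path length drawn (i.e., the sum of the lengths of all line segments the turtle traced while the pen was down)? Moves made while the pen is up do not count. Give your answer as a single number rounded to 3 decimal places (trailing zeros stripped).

Executing turtle program step by step:
Start: pos=(0,0), heading=0, pen down
RT 120: heading 0 -> 240
FD 12: (0,0) -> (-6,-10.392) [heading=240, draw]
RT 60: heading 240 -> 180
FD 12.6: (-6,-10.392) -> (-18.6,-10.392) [heading=180, draw]
REPEAT 2 [
  -- iteration 1/2 --
  RT 120: heading 180 -> 60
  RT 108: heading 60 -> 312
  RT 297: heading 312 -> 15
  PU: pen up
  -- iteration 2/2 --
  RT 120: heading 15 -> 255
  RT 108: heading 255 -> 147
  RT 297: heading 147 -> 210
  PU: pen up
]
FD 10.5: (-18.6,-10.392) -> (-27.693,-15.642) [heading=210, move]
FD 2.1: (-27.693,-15.642) -> (-29.512,-16.692) [heading=210, move]
RT 144: heading 210 -> 66
RT 45: heading 66 -> 21
BK 13.6: (-29.512,-16.692) -> (-42.209,-21.566) [heading=21, move]
Final: pos=(-42.209,-21.566), heading=21, 2 segment(s) drawn

Segment lengths:
  seg 1: (0,0) -> (-6,-10.392), length = 12
  seg 2: (-6,-10.392) -> (-18.6,-10.392), length = 12.6
Total = 24.6

Answer: 24.6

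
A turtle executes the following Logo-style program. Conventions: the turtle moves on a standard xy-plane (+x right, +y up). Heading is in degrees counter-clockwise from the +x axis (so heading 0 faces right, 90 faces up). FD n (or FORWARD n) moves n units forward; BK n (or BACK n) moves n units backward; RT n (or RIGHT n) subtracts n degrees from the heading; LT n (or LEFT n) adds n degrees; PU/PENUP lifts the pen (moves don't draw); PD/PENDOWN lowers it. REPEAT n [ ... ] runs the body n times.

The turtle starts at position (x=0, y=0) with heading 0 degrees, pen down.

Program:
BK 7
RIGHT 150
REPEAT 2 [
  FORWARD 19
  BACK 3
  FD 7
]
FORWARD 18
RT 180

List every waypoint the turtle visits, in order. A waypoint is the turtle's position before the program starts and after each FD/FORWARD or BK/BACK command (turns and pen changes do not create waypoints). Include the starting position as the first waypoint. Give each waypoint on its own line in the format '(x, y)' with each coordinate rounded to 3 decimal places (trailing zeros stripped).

Answer: (0, 0)
(-7, 0)
(-23.454, -9.5)
(-20.856, -8)
(-26.919, -11.5)
(-43.373, -21)
(-40.775, -19.5)
(-46.837, -23)
(-62.426, -32)

Derivation:
Executing turtle program step by step:
Start: pos=(0,0), heading=0, pen down
BK 7: (0,0) -> (-7,0) [heading=0, draw]
RT 150: heading 0 -> 210
REPEAT 2 [
  -- iteration 1/2 --
  FD 19: (-7,0) -> (-23.454,-9.5) [heading=210, draw]
  BK 3: (-23.454,-9.5) -> (-20.856,-8) [heading=210, draw]
  FD 7: (-20.856,-8) -> (-26.919,-11.5) [heading=210, draw]
  -- iteration 2/2 --
  FD 19: (-26.919,-11.5) -> (-43.373,-21) [heading=210, draw]
  BK 3: (-43.373,-21) -> (-40.775,-19.5) [heading=210, draw]
  FD 7: (-40.775,-19.5) -> (-46.837,-23) [heading=210, draw]
]
FD 18: (-46.837,-23) -> (-62.426,-32) [heading=210, draw]
RT 180: heading 210 -> 30
Final: pos=(-62.426,-32), heading=30, 8 segment(s) drawn
Waypoints (9 total):
(0, 0)
(-7, 0)
(-23.454, -9.5)
(-20.856, -8)
(-26.919, -11.5)
(-43.373, -21)
(-40.775, -19.5)
(-46.837, -23)
(-62.426, -32)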